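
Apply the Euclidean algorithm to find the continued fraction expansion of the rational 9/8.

[1; 8]

Run the Euclidean algorithm on 9 and 8; the successive quotients are the partial quotients a_0, a_1, ... (each step inverts the fractional part left over by the previous one):
  9 = 1*8 + 1, so a_0 = 1.
  8 = 8*1 + 0, so a_1 = 8.
The remainder reaches 0 after 2 divisions, so the expansion has 2 partial quotients, read off in order.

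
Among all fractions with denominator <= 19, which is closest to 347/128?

19/7

Expand x = 347/128 as a continued fraction with the Euclidean algorithm:
  347 = 2*128 + 91, so a_0 = 2.
  128 = 1*91 + 37, so a_1 = 1.
  91 = 2*37 + 17, so a_2 = 2.
  37 = 2*17 + 3, so a_3 = 2.
  17 = 5*3 + 2, so a_4 = 5.
  3 = 1*2 + 1, so a_5 = 1.
  2 = 2*1 + 0, so a_6 = 2.
so x = [2; 1, 2, 2, 5, 1, 2].
Convergents (p_i = a_i*p_{i-1} + p_{i-2}, q_i = a_i*q_{i-1} + q_{i-2} with p_{-2}=0, p_{-1}=1, q_{-2}=1, q_{-1}=0), until the denominator exceeds 19:
  i=0: a_0=2, p_0 = 2*1 + 0 = 2, q_0 = 2*0 + 1 = 1.
  i=1: a_1=1, p_1 = 1*2 + 1 = 3, q_1 = 1*1 + 0 = 1.
  i=2: a_2=2, p_2 = 2*3 + 2 = 8, q_2 = 2*1 + 1 = 3.
  i=3: a_3=2, p_3 = 2*8 + 3 = 19, q_3 = 2*3 + 1 = 7.
  i=4: a_4=5, p_4 = 5*19 + 8 = 103, q_4 = 5*7 + 3 = 38.
q_4 = 38 > 19, so the last convergent with denominator <= 19 is p_3/q_3 = 19/7.
The closest fraction with denominator <= 19 is either p_3/q_3 or the intermediate fraction (k*p_3 + p_2)/(k*q_3 + q_2) with the largest k >= 1 whose denominator stays <= 19; these approach x as k grows, and every other convergent or intermediate fraction in range is farther away.
Largest k: floor((19 - q_2)/q_3) = floor((19 - 3)/7) = 2.
That gives (2*19 + 8)/(2*7 + 3) = 46/17.
Compare the errors: |x - 19/7| = |347*7 - 19*128|/(128*7) = 3/896, and |x - 46/17| = |347*17 - 46*128|/(128*17) = 11/2176.
Cross-multiplying, 3*2176 = 6528 < 9856 = 11*896, so 3/896 is smaller: the convergent 19/7 is closer to x than 46/17.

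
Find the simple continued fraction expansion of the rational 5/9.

[0; 1, 1, 4]

Run the Euclidean algorithm on 5 and 9; the successive quotients are the partial quotients a_0, a_1, ... (each step inverts the fractional part left over by the previous one):
  5 = 0*9 + 5, so a_0 = 0.
  9 = 1*5 + 4, so a_1 = 1.
  5 = 1*4 + 1, so a_2 = 1.
  4 = 4*1 + 0, so a_3 = 4.
The remainder reaches 0 after 4 divisions, so the expansion has 4 partial quotients, read off in order.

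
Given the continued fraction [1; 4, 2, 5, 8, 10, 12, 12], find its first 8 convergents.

Using the convergent recurrence p_i = a_i*p_{i-1} + p_{i-2}, q_i = a_i*q_{i-1} + q_{i-2} with p_{-2}=0, p_{-1}=1, q_{-2}=1, q_{-1}=0:
  i=0: a_0=1, p_0 = 1*1 + 0 = 1, q_0 = 1*0 + 1 = 1.
  i=1: a_1=4, p_1 = 4*1 + 1 = 5, q_1 = 4*1 + 0 = 4.
  i=2: a_2=2, p_2 = 2*5 + 1 = 11, q_2 = 2*4 + 1 = 9.
  i=3: a_3=5, p_3 = 5*11 + 5 = 60, q_3 = 5*9 + 4 = 49.
  i=4: a_4=8, p_4 = 8*60 + 11 = 491, q_4 = 8*49 + 9 = 401.
  i=5: a_5=10, p_5 = 10*491 + 60 = 4970, q_5 = 10*401 + 49 = 4059.
  i=6: a_6=12, p_6 = 12*4970 + 491 = 60131, q_6 = 12*4059 + 401 = 49109.
  i=7: a_7=12, p_7 = 12*60131 + 4970 = 726542, q_7 = 12*49109 + 4059 = 593367.

1/1, 5/4, 11/9, 60/49, 491/401, 4970/4059, 60131/49109, 726542/593367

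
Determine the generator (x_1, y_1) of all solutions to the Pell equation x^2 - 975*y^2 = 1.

(x, y) = (1249, 40)

First expand sqrt(975) as a continued fraction. With x_i = (sqrt(975) + m_i)/d_i and (m_0, d_0) = (0, 1): a_0 = floor(sqrt(975)) = 31, since 31^2 = 961 <= 975 < 1024 = 32^2.
Iterate m_{i+1} = d_i*a_i - m_i, d_{i+1} = (975 - m_{i+1}^2)/d_i, a_{i+1} = floor((a_0 + m_{i+1})/d_{i+1}):
  m_1 = 1*31 - 0 = 31, d_1 = (975 - 31^2)/1 = 14/1 = 14, a_1 = floor((31 + 31)/14) = 4.
  m_2 = 14*4 - 31 = 25, d_2 = (975 - 25^2)/14 = 350/14 = 25, a_2 = floor((31 + 25)/25) = 2.
  m_3 = 25*2 - 25 = 25, d_3 = (975 - 25^2)/25 = 350/25 = 14, a_3 = floor((31 + 25)/14) = 4.
  m_4 = 14*4 - 25 = 31, d_4 = (975 - 31^2)/14 = 14/14 = 1, a_4 = floor((31 + 31)/1) = 62.
  m_5 = 1*62 - 31 = 31, d_5 = (975 - 31^2)/1 = 14/1 = 14: (m_5, d_5) = (m_1, d_1) = (31, 14), so from here the quotients repeat a_1, ..., a_4; the period length is 4.
So sqrt(975) = [31; (4, 2, 4, 62)] with period length k = 4.
k is even, so the fundamental solution of x^2 - 975y^2 = 1 is (p_{k-1}, q_{k-1}) = (p_3, q_3); compute convergents through index 3.
Convergents (p_i = a_i*p_{i-1} + p_{i-2}, q_i = a_i*q_{i-1} + q_{i-2} with p_{-2}=0, p_{-1}=1, q_{-2}=1, q_{-1}=0):
  i=0: a_0=31, p_0 = 31*1 + 0 = 31, q_0 = 31*0 + 1 = 1.
  i=1: a_1=4, p_1 = 4*31 + 1 = 125, q_1 = 4*1 + 0 = 4.
  i=2: a_2=2, p_2 = 2*125 + 31 = 281, q_2 = 2*4 + 1 = 9.
  i=3: a_3=4, p_3 = 4*281 + 125 = 1249, q_3 = 4*9 + 4 = 40.
Check: 1249^2 - 975*40^2 = 1560001 - 1560000 = 1, so (x, y) = (1249, 40) solves the equation, and by the theorem it is the least positive solution.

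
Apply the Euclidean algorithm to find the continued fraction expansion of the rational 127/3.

Run the Euclidean algorithm on 127 and 3; the successive quotients are the partial quotients a_0, a_1, ... (each step inverts the fractional part left over by the previous one):
  127 = 42*3 + 1, so a_0 = 42.
  3 = 3*1 + 0, so a_1 = 3.
The remainder reaches 0 after 2 divisions, so the expansion has 2 partial quotients, read off in order.

[42; 3]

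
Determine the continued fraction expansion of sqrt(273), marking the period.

[16; (1, 1, 10, 1, 1, 32)]

Write x_i = (sqrt(273) + m_i)/d_i with (m_0, d_0) = (0, 1). a_0 = floor(sqrt(273)) = 16, since 16^2 = 256 <= 273 < 289 = 17^2.
Iterate m_{i+1} = d_i*a_i - m_i, d_{i+1} = (273 - m_{i+1}^2)/d_i, a_{i+1} = floor((a_0 + m_{i+1})/d_{i+1}):
  m_1 = 1*16 - 0 = 16, d_1 = (273 - 16^2)/1 = 17/1 = 17, a_1 = floor((16 + 16)/17) = 1.
  m_2 = 17*1 - 16 = 1, d_2 = (273 - 1^2)/17 = 272/17 = 16, a_2 = floor((16 + 1)/16) = 1.
  m_3 = 16*1 - 1 = 15, d_3 = (273 - 15^2)/16 = 48/16 = 3, a_3 = floor((16 + 15)/3) = 10.
  m_4 = 3*10 - 15 = 15, d_4 = (273 - 15^2)/3 = 48/3 = 16, a_4 = floor((16 + 15)/16) = 1.
  m_5 = 16*1 - 15 = 1, d_5 = (273 - 1^2)/16 = 272/16 = 17, a_5 = floor((16 + 1)/17) = 1.
  m_6 = 17*1 - 1 = 16, d_6 = (273 - 16^2)/17 = 17/17 = 1, a_6 = floor((16 + 16)/1) = 32.
  m_7 = 1*32 - 16 = 16, d_7 = (273 - 16^2)/1 = 17/1 = 17: (m_7, d_7) = (m_1, d_1) = (16, 17), so from here the quotients repeat a_1, ..., a_6; the period length is 6.
Hence the expansion of sqrt(273) is a_0 = 16 followed by the repeating block 1, 1, 10, 1, 1, 32 (period 6).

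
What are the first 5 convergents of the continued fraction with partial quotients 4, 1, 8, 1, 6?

Using the convergent recurrence p_i = a_i*p_{i-1} + p_{i-2}, q_i = a_i*q_{i-1} + q_{i-2} with p_{-2}=0, p_{-1}=1, q_{-2}=1, q_{-1}=0:
  i=0: a_0=4, p_0 = 4*1 + 0 = 4, q_0 = 4*0 + 1 = 1.
  i=1: a_1=1, p_1 = 1*4 + 1 = 5, q_1 = 1*1 + 0 = 1.
  i=2: a_2=8, p_2 = 8*5 + 4 = 44, q_2 = 8*1 + 1 = 9.
  i=3: a_3=1, p_3 = 1*44 + 5 = 49, q_3 = 1*9 + 1 = 10.
  i=4: a_4=6, p_4 = 6*49 + 44 = 338, q_4 = 6*10 + 9 = 69.

4/1, 5/1, 44/9, 49/10, 338/69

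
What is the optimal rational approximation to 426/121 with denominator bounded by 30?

Expand x = 426/121 as a continued fraction with the Euclidean algorithm:
  426 = 3*121 + 63, so a_0 = 3.
  121 = 1*63 + 58, so a_1 = 1.
  63 = 1*58 + 5, so a_2 = 1.
  58 = 11*5 + 3, so a_3 = 11.
  5 = 1*3 + 2, so a_4 = 1.
  3 = 1*2 + 1, so a_5 = 1.
  2 = 2*1 + 0, so a_6 = 2.
so x = [3; 1, 1, 11, 1, 1, 2].
Convergents (p_i = a_i*p_{i-1} + p_{i-2}, q_i = a_i*q_{i-1} + q_{i-2} with p_{-2}=0, p_{-1}=1, q_{-2}=1, q_{-1}=0), until the denominator exceeds 30:
  i=0: a_0=3, p_0 = 3*1 + 0 = 3, q_0 = 3*0 + 1 = 1.
  i=1: a_1=1, p_1 = 1*3 + 1 = 4, q_1 = 1*1 + 0 = 1.
  i=2: a_2=1, p_2 = 1*4 + 3 = 7, q_2 = 1*1 + 1 = 2.
  i=3: a_3=11, p_3 = 11*7 + 4 = 81, q_3 = 11*2 + 1 = 23.
  i=4: a_4=1, p_4 = 1*81 + 7 = 88, q_4 = 1*23 + 2 = 25.
  i=5: a_5=1, p_5 = 1*88 + 81 = 169, q_5 = 1*25 + 23 = 48.
q_5 = 48 > 30, so the last convergent with denominator <= 30 is p_4/q_4 = 88/25.
The closest fraction with denominator <= 30 is either p_4/q_4 or the intermediate fraction (k*p_4 + p_3)/(k*q_4 + q_3) with the largest k >= 1 whose denominator stays <= 30; these approach x as k grows, and every other convergent or intermediate fraction in range is farther away.
Largest k: floor((30 - q_3)/q_4) = floor((30 - 23)/25) = 0.
Since k = 0, no intermediate fraction beyond p_4/q_4 has denominator <= 30, so the convergent 88/25 is the closest (its error is |426*25 - 88*121|/(121*25) = 2/3025).

88/25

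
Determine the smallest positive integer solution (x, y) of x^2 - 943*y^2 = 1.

(x, y) = (737, 24)

First expand sqrt(943) as a continued fraction. With x_i = (sqrt(943) + m_i)/d_i and (m_0, d_0) = (0, 1): a_0 = floor(sqrt(943)) = 30, since 30^2 = 900 <= 943 < 961 = 31^2.
Iterate m_{i+1} = d_i*a_i - m_i, d_{i+1} = (943 - m_{i+1}^2)/d_i, a_{i+1} = floor((a_0 + m_{i+1})/d_{i+1}):
  m_1 = 1*30 - 0 = 30, d_1 = (943 - 30^2)/1 = 43/1 = 43, a_1 = floor((30 + 30)/43) = 1.
  m_2 = 43*1 - 30 = 13, d_2 = (943 - 13^2)/43 = 774/43 = 18, a_2 = floor((30 + 13)/18) = 2.
  m_3 = 18*2 - 13 = 23, d_3 = (943 - 23^2)/18 = 414/18 = 23, a_3 = floor((30 + 23)/23) = 2.
  m_4 = 23*2 - 23 = 23, d_4 = (943 - 23^2)/23 = 414/23 = 18, a_4 = floor((30 + 23)/18) = 2.
  m_5 = 18*2 - 23 = 13, d_5 = (943 - 13^2)/18 = 774/18 = 43, a_5 = floor((30 + 13)/43) = 1.
  m_6 = 43*1 - 13 = 30, d_6 = (943 - 30^2)/43 = 43/43 = 1, a_6 = floor((30 + 30)/1) = 60.
  m_7 = 1*60 - 30 = 30, d_7 = (943 - 30^2)/1 = 43/1 = 43: (m_7, d_7) = (m_1, d_1) = (30, 43), so from here the quotients repeat a_1, ..., a_6; the period length is 6.
So sqrt(943) = [30; (1, 2, 2, 2, 1, 60)] with period length k = 6.
k is even, so the fundamental solution of x^2 - 943y^2 = 1 is (p_{k-1}, q_{k-1}) = (p_5, q_5); compute convergents through index 5.
Convergents (p_i = a_i*p_{i-1} + p_{i-2}, q_i = a_i*q_{i-1} + q_{i-2} with p_{-2}=0, p_{-1}=1, q_{-2}=1, q_{-1}=0):
  i=0: a_0=30, p_0 = 30*1 + 0 = 30, q_0 = 30*0 + 1 = 1.
  i=1: a_1=1, p_1 = 1*30 + 1 = 31, q_1 = 1*1 + 0 = 1.
  i=2: a_2=2, p_2 = 2*31 + 30 = 92, q_2 = 2*1 + 1 = 3.
  i=3: a_3=2, p_3 = 2*92 + 31 = 215, q_3 = 2*3 + 1 = 7.
  i=4: a_4=2, p_4 = 2*215 + 92 = 522, q_4 = 2*7 + 3 = 17.
  i=5: a_5=1, p_5 = 1*522 + 215 = 737, q_5 = 1*17 + 7 = 24.
Check: 737^2 - 943*24^2 = 543169 - 543168 = 1, so (x, y) = (737, 24) solves the equation, and by the theorem it is the least positive solution.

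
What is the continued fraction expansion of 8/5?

[1; 1, 1, 2]

Run the Euclidean algorithm on 8 and 5; the successive quotients are the partial quotients a_0, a_1, ... (each step inverts the fractional part left over by the previous one):
  8 = 1*5 + 3, so a_0 = 1.
  5 = 1*3 + 2, so a_1 = 1.
  3 = 1*2 + 1, so a_2 = 1.
  2 = 2*1 + 0, so a_3 = 2.
The remainder reaches 0 after 4 divisions, so the expansion has 4 partial quotients, read off in order.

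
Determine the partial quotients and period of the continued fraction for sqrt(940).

[30; (1, 1, 1, 14, 1, 1, 1, 60)]

Write x_i = (sqrt(940) + m_i)/d_i with (m_0, d_0) = (0, 1). a_0 = floor(sqrt(940)) = 30, since 30^2 = 900 <= 940 < 961 = 31^2.
Iterate m_{i+1} = d_i*a_i - m_i, d_{i+1} = (940 - m_{i+1}^2)/d_i, a_{i+1} = floor((a_0 + m_{i+1})/d_{i+1}):
  m_1 = 1*30 - 0 = 30, d_1 = (940 - 30^2)/1 = 40/1 = 40, a_1 = floor((30 + 30)/40) = 1.
  m_2 = 40*1 - 30 = 10, d_2 = (940 - 10^2)/40 = 840/40 = 21, a_2 = floor((30 + 10)/21) = 1.
  m_3 = 21*1 - 10 = 11, d_3 = (940 - 11^2)/21 = 819/21 = 39, a_3 = floor((30 + 11)/39) = 1.
  m_4 = 39*1 - 11 = 28, d_4 = (940 - 28^2)/39 = 156/39 = 4, a_4 = floor((30 + 28)/4) = 14.
  m_5 = 4*14 - 28 = 28, d_5 = (940 - 28^2)/4 = 156/4 = 39, a_5 = floor((30 + 28)/39) = 1.
  m_6 = 39*1 - 28 = 11, d_6 = (940 - 11^2)/39 = 819/39 = 21, a_6 = floor((30 + 11)/21) = 1.
  m_7 = 21*1 - 11 = 10, d_7 = (940 - 10^2)/21 = 840/21 = 40, a_7 = floor((30 + 10)/40) = 1.
  m_8 = 40*1 - 10 = 30, d_8 = (940 - 30^2)/40 = 40/40 = 1, a_8 = floor((30 + 30)/1) = 60.
  m_9 = 1*60 - 30 = 30, d_9 = (940 - 30^2)/1 = 40/1 = 40: (m_9, d_9) = (m_1, d_1) = (30, 40), so from here the quotients repeat a_1, ..., a_8; the period length is 8.
Hence the expansion of sqrt(940) is a_0 = 30 followed by the repeating block 1, 1, 1, 14, 1, 1, 1, 60 (period 8).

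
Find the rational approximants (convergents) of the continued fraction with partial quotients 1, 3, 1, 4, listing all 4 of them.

1/1, 4/3, 5/4, 24/19

Using the convergent recurrence p_i = a_i*p_{i-1} + p_{i-2}, q_i = a_i*q_{i-1} + q_{i-2} with p_{-2}=0, p_{-1}=1, q_{-2}=1, q_{-1}=0:
  i=0: a_0=1, p_0 = 1*1 + 0 = 1, q_0 = 1*0 + 1 = 1.
  i=1: a_1=3, p_1 = 3*1 + 1 = 4, q_1 = 3*1 + 0 = 3.
  i=2: a_2=1, p_2 = 1*4 + 1 = 5, q_2 = 1*3 + 1 = 4.
  i=3: a_3=4, p_3 = 4*5 + 4 = 24, q_3 = 4*4 + 3 = 19.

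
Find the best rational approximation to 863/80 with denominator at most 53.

Expand x = 863/80 as a continued fraction with the Euclidean algorithm:
  863 = 10*80 + 63, so a_0 = 10.
  80 = 1*63 + 17, so a_1 = 1.
  63 = 3*17 + 12, so a_2 = 3.
  17 = 1*12 + 5, so a_3 = 1.
  12 = 2*5 + 2, so a_4 = 2.
  5 = 2*2 + 1, so a_5 = 2.
  2 = 2*1 + 0, so a_6 = 2.
so x = [10; 1, 3, 1, 2, 2, 2].
Convergents (p_i = a_i*p_{i-1} + p_{i-2}, q_i = a_i*q_{i-1} + q_{i-2} with p_{-2}=0, p_{-1}=1, q_{-2}=1, q_{-1}=0), until the denominator exceeds 53:
  i=0: a_0=10, p_0 = 10*1 + 0 = 10, q_0 = 10*0 + 1 = 1.
  i=1: a_1=1, p_1 = 1*10 + 1 = 11, q_1 = 1*1 + 0 = 1.
  i=2: a_2=3, p_2 = 3*11 + 10 = 43, q_2 = 3*1 + 1 = 4.
  i=3: a_3=1, p_3 = 1*43 + 11 = 54, q_3 = 1*4 + 1 = 5.
  i=4: a_4=2, p_4 = 2*54 + 43 = 151, q_4 = 2*5 + 4 = 14.
  i=5: a_5=2, p_5 = 2*151 + 54 = 356, q_5 = 2*14 + 5 = 33.
  i=6: a_6=2, p_6 = 2*356 + 151 = 863, q_6 = 2*33 + 14 = 80.
q_6 = 80 > 53, so the last convergent with denominator <= 53 is p_5/q_5 = 356/33.
The closest fraction with denominator <= 53 is either p_5/q_5 or the intermediate fraction (k*p_5 + p_4)/(k*q_5 + q_4) with the largest k >= 1 whose denominator stays <= 53; these approach x as k grows, and every other convergent or intermediate fraction in range is farther away.
Largest k: floor((53 - q_4)/q_5) = floor((53 - 14)/33) = 1.
That gives (1*356 + 151)/(1*33 + 14) = 507/47.
Compare the errors: |x - 356/33| = |863*33 - 356*80|/(80*33) = 1/2640, and |x - 507/47| = |863*47 - 507*80|/(80*47) = 1/3760.
Cross-multiplying, 1*2640 = 2640 < 3760 = 1*3760, so 1/3760 is smaller: the intermediate fraction 507/47 is closer to x than 356/33.

507/47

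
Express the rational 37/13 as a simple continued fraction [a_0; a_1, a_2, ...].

[2; 1, 5, 2]

Run the Euclidean algorithm on 37 and 13; the successive quotients are the partial quotients a_0, a_1, ... (each step inverts the fractional part left over by the previous one):
  37 = 2*13 + 11, so a_0 = 2.
  13 = 1*11 + 2, so a_1 = 1.
  11 = 5*2 + 1, so a_2 = 5.
  2 = 2*1 + 0, so a_3 = 2.
The remainder reaches 0 after 4 divisions, so the expansion has 4 partial quotients, read off in order.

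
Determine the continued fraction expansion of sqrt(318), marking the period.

Write x_i = (sqrt(318) + m_i)/d_i with (m_0, d_0) = (0, 1). a_0 = floor(sqrt(318)) = 17, since 17^2 = 289 <= 318 < 324 = 18^2.
Iterate m_{i+1} = d_i*a_i - m_i, d_{i+1} = (318 - m_{i+1}^2)/d_i, a_{i+1} = floor((a_0 + m_{i+1})/d_{i+1}):
  m_1 = 1*17 - 0 = 17, d_1 = (318 - 17^2)/1 = 29/1 = 29, a_1 = floor((17 + 17)/29) = 1.
  m_2 = 29*1 - 17 = 12, d_2 = (318 - 12^2)/29 = 174/29 = 6, a_2 = floor((17 + 12)/6) = 4.
  m_3 = 6*4 - 12 = 12, d_3 = (318 - 12^2)/6 = 174/6 = 29, a_3 = floor((17 + 12)/29) = 1.
  m_4 = 29*1 - 12 = 17, d_4 = (318 - 17^2)/29 = 29/29 = 1, a_4 = floor((17 + 17)/1) = 34.
  m_5 = 1*34 - 17 = 17, d_5 = (318 - 17^2)/1 = 29/1 = 29: (m_5, d_5) = (m_1, d_1) = (17, 29), so from here the quotients repeat a_1, ..., a_4; the period length is 4.
Hence the expansion of sqrt(318) is a_0 = 17 followed by the repeating block 1, 4, 1, 34 (period 4).

[17; (1, 4, 1, 34)]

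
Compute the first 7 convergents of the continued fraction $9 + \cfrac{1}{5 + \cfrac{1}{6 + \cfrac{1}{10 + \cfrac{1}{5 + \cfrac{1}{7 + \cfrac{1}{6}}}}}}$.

Using the convergent recurrence p_i = a_i*p_{i-1} + p_{i-2}, q_i = a_i*q_{i-1} + q_{i-2} with p_{-2}=0, p_{-1}=1, q_{-2}=1, q_{-1}=0:
  i=0: a_0=9, p_0 = 9*1 + 0 = 9, q_0 = 9*0 + 1 = 1.
  i=1: a_1=5, p_1 = 5*9 + 1 = 46, q_1 = 5*1 + 0 = 5.
  i=2: a_2=6, p_2 = 6*46 + 9 = 285, q_2 = 6*5 + 1 = 31.
  i=3: a_3=10, p_3 = 10*285 + 46 = 2896, q_3 = 10*31 + 5 = 315.
  i=4: a_4=5, p_4 = 5*2896 + 285 = 14765, q_4 = 5*315 + 31 = 1606.
  i=5: a_5=7, p_5 = 7*14765 + 2896 = 106251, q_5 = 7*1606 + 315 = 11557.
  i=6: a_6=6, p_6 = 6*106251 + 14765 = 652271, q_6 = 6*11557 + 1606 = 70948.

9/1, 46/5, 285/31, 2896/315, 14765/1606, 106251/11557, 652271/70948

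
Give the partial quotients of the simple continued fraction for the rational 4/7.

Run the Euclidean algorithm on 4 and 7; the successive quotients are the partial quotients a_0, a_1, ... (each step inverts the fractional part left over by the previous one):
  4 = 0*7 + 4, so a_0 = 0.
  7 = 1*4 + 3, so a_1 = 1.
  4 = 1*3 + 1, so a_2 = 1.
  3 = 3*1 + 0, so a_3 = 3.
The remainder reaches 0 after 4 divisions, so the expansion has 4 partial quotients, read off in order.

[0; 1, 1, 3]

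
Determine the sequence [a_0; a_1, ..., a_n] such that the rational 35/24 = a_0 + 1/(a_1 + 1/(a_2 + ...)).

Run the Euclidean algorithm on 35 and 24; the successive quotients are the partial quotients a_0, a_1, ... (each step inverts the fractional part left over by the previous one):
  35 = 1*24 + 11, so a_0 = 1.
  24 = 2*11 + 2, so a_1 = 2.
  11 = 5*2 + 1, so a_2 = 5.
  2 = 2*1 + 0, so a_3 = 2.
The remainder reaches 0 after 4 divisions, so the expansion has 4 partial quotients, read off in order.

[1; 2, 5, 2]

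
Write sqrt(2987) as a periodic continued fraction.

Write x_i = (sqrt(2987) + m_i)/d_i with (m_0, d_0) = (0, 1). a_0 = floor(sqrt(2987)) = 54, since 54^2 = 2916 <= 2987 < 3025 = 55^2.
Iterate m_{i+1} = d_i*a_i - m_i, d_{i+1} = (2987 - m_{i+1}^2)/d_i, a_{i+1} = floor((a_0 + m_{i+1})/d_{i+1}):
  m_1 = 1*54 - 0 = 54, d_1 = (2987 - 54^2)/1 = 71/1 = 71, a_1 = floor((54 + 54)/71) = 1.
  m_2 = 71*1 - 54 = 17, d_2 = (2987 - 17^2)/71 = 2698/71 = 38, a_2 = floor((54 + 17)/38) = 1.
  m_3 = 38*1 - 17 = 21, d_3 = (2987 - 21^2)/38 = 2546/38 = 67, a_3 = floor((54 + 21)/67) = 1.
  m_4 = 67*1 - 21 = 46, d_4 = (2987 - 46^2)/67 = 871/67 = 13, a_4 = floor((54 + 46)/13) = 7.
  m_5 = 13*7 - 46 = 45, d_5 = (2987 - 45^2)/13 = 962/13 = 74, a_5 = floor((54 + 45)/74) = 1.
  m_6 = 74*1 - 45 = 29, d_6 = (2987 - 29^2)/74 = 2146/74 = 29, a_6 = floor((54 + 29)/29) = 2.
  m_7 = 29*2 - 29 = 29, d_7 = (2987 - 29^2)/29 = 2146/29 = 74, a_7 = floor((54 + 29)/74) = 1.
  m_8 = 74*1 - 29 = 45, d_8 = (2987 - 45^2)/74 = 962/74 = 13, a_8 = floor((54 + 45)/13) = 7.
  m_9 = 13*7 - 45 = 46, d_9 = (2987 - 46^2)/13 = 871/13 = 67, a_9 = floor((54 + 46)/67) = 1.
  m_10 = 67*1 - 46 = 21, d_10 = (2987 - 21^2)/67 = 2546/67 = 38, a_10 = floor((54 + 21)/38) = 1.
  m_11 = 38*1 - 21 = 17, d_11 = (2987 - 17^2)/38 = 2698/38 = 71, a_11 = floor((54 + 17)/71) = 1.
  m_12 = 71*1 - 17 = 54, d_12 = (2987 - 54^2)/71 = 71/71 = 1, a_12 = floor((54 + 54)/1) = 108.
  m_13 = 1*108 - 54 = 54, d_13 = (2987 - 54^2)/1 = 71/1 = 71: (m_13, d_13) = (m_1, d_1) = (54, 71), so from here the quotients repeat a_1, ..., a_12; the period length is 12.
Hence the expansion of sqrt(2987) is a_0 = 54 followed by the repeating block 1, 1, 1, 7, 1, 2, 1, 7, 1, 1, 1, 108 (period 12).

[54; (1, 1, 1, 7, 1, 2, 1, 7, 1, 1, 1, 108)]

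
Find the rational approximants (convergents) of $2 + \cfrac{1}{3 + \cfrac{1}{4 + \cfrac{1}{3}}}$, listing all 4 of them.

Using the convergent recurrence p_i = a_i*p_{i-1} + p_{i-2}, q_i = a_i*q_{i-1} + q_{i-2} with p_{-2}=0, p_{-1}=1, q_{-2}=1, q_{-1}=0:
  i=0: a_0=2, p_0 = 2*1 + 0 = 2, q_0 = 2*0 + 1 = 1.
  i=1: a_1=3, p_1 = 3*2 + 1 = 7, q_1 = 3*1 + 0 = 3.
  i=2: a_2=4, p_2 = 4*7 + 2 = 30, q_2 = 4*3 + 1 = 13.
  i=3: a_3=3, p_3 = 3*30 + 7 = 97, q_3 = 3*13 + 3 = 42.

2/1, 7/3, 30/13, 97/42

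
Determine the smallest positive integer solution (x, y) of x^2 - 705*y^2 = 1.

First expand sqrt(705) as a continued fraction. With x_i = (sqrt(705) + m_i)/d_i and (m_0, d_0) = (0, 1): a_0 = floor(sqrt(705)) = 26, since 26^2 = 676 <= 705 < 729 = 27^2.
Iterate m_{i+1} = d_i*a_i - m_i, d_{i+1} = (705 - m_{i+1}^2)/d_i, a_{i+1} = floor((a_0 + m_{i+1})/d_{i+1}):
  m_1 = 1*26 - 0 = 26, d_1 = (705 - 26^2)/1 = 29/1 = 29, a_1 = floor((26 + 26)/29) = 1.
  m_2 = 29*1 - 26 = 3, d_2 = (705 - 3^2)/29 = 696/29 = 24, a_2 = floor((26 + 3)/24) = 1.
  m_3 = 24*1 - 3 = 21, d_3 = (705 - 21^2)/24 = 264/24 = 11, a_3 = floor((26 + 21)/11) = 4.
  m_4 = 11*4 - 21 = 23, d_4 = (705 - 23^2)/11 = 176/11 = 16, a_4 = floor((26 + 23)/16) = 3.
  m_5 = 16*3 - 23 = 25, d_5 = (705 - 25^2)/16 = 80/16 = 5, a_5 = floor((26 + 25)/5) = 10.
  m_6 = 5*10 - 25 = 25, d_6 = (705 - 25^2)/5 = 80/5 = 16, a_6 = floor((26 + 25)/16) = 3.
  m_7 = 16*3 - 25 = 23, d_7 = (705 - 23^2)/16 = 176/16 = 11, a_7 = floor((26 + 23)/11) = 4.
  m_8 = 11*4 - 23 = 21, d_8 = (705 - 21^2)/11 = 264/11 = 24, a_8 = floor((26 + 21)/24) = 1.
  m_9 = 24*1 - 21 = 3, d_9 = (705 - 3^2)/24 = 696/24 = 29, a_9 = floor((26 + 3)/29) = 1.
  m_10 = 29*1 - 3 = 26, d_10 = (705 - 26^2)/29 = 29/29 = 1, a_10 = floor((26 + 26)/1) = 52.
  m_11 = 1*52 - 26 = 26, d_11 = (705 - 26^2)/1 = 29/1 = 29: (m_11, d_11) = (m_1, d_1) = (26, 29), so from here the quotients repeat a_1, ..., a_10; the period length is 10.
So sqrt(705) = [26; (1, 1, 4, 3, 10, 3, 4, 1, 1, 52)] with period length k = 10.
k is even, so the fundamental solution of x^2 - 705y^2 = 1 is (p_{k-1}, q_{k-1}) = (p_9, q_9); compute convergents through index 9.
Convergents (p_i = a_i*p_{i-1} + p_{i-2}, q_i = a_i*q_{i-1} + q_{i-2} with p_{-2}=0, p_{-1}=1, q_{-2}=1, q_{-1}=0):
  i=0: a_0=26, p_0 = 26*1 + 0 = 26, q_0 = 26*0 + 1 = 1.
  i=1: a_1=1, p_1 = 1*26 + 1 = 27, q_1 = 1*1 + 0 = 1.
  i=2: a_2=1, p_2 = 1*27 + 26 = 53, q_2 = 1*1 + 1 = 2.
  i=3: a_3=4, p_3 = 4*53 + 27 = 239, q_3 = 4*2 + 1 = 9.
  i=4: a_4=3, p_4 = 3*239 + 53 = 770, q_4 = 3*9 + 2 = 29.
  i=5: a_5=10, p_5 = 10*770 + 239 = 7939, q_5 = 10*29 + 9 = 299.
  i=6: a_6=3, p_6 = 3*7939 + 770 = 24587, q_6 = 3*299 + 29 = 926.
  i=7: a_7=4, p_7 = 4*24587 + 7939 = 106287, q_7 = 4*926 + 299 = 4003.
  i=8: a_8=1, p_8 = 1*106287 + 24587 = 130874, q_8 = 1*4003 + 926 = 4929.
  i=9: a_9=1, p_9 = 1*130874 + 106287 = 237161, q_9 = 1*4929 + 4003 = 8932.
Check: 237161^2 - 705*8932^2 = 56245339921 - 56245339920 = 1, so (x, y) = (237161, 8932) solves the equation, and by the theorem it is the least positive solution.

(x, y) = (237161, 8932)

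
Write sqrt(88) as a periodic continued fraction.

Write x_i = (sqrt(88) + m_i)/d_i with (m_0, d_0) = (0, 1). a_0 = floor(sqrt(88)) = 9, since 9^2 = 81 <= 88 < 100 = 10^2.
Iterate m_{i+1} = d_i*a_i - m_i, d_{i+1} = (88 - m_{i+1}^2)/d_i, a_{i+1} = floor((a_0 + m_{i+1})/d_{i+1}):
  m_1 = 1*9 - 0 = 9, d_1 = (88 - 9^2)/1 = 7/1 = 7, a_1 = floor((9 + 9)/7) = 2.
  m_2 = 7*2 - 9 = 5, d_2 = (88 - 5^2)/7 = 63/7 = 9, a_2 = floor((9 + 5)/9) = 1.
  m_3 = 9*1 - 5 = 4, d_3 = (88 - 4^2)/9 = 72/9 = 8, a_3 = floor((9 + 4)/8) = 1.
  m_4 = 8*1 - 4 = 4, d_4 = (88 - 4^2)/8 = 72/8 = 9, a_4 = floor((9 + 4)/9) = 1.
  m_5 = 9*1 - 4 = 5, d_5 = (88 - 5^2)/9 = 63/9 = 7, a_5 = floor((9 + 5)/7) = 2.
  m_6 = 7*2 - 5 = 9, d_6 = (88 - 9^2)/7 = 7/7 = 1, a_6 = floor((9 + 9)/1) = 18.
  m_7 = 1*18 - 9 = 9, d_7 = (88 - 9^2)/1 = 7/1 = 7: (m_7, d_7) = (m_1, d_1) = (9, 7), so from here the quotients repeat a_1, ..., a_6; the period length is 6.
Hence the expansion of sqrt(88) is a_0 = 9 followed by the repeating block 2, 1, 1, 1, 2, 18 (period 6).

[9; (2, 1, 1, 1, 2, 18)]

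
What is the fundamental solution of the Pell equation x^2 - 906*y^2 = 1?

(x, y) = (301, 10)

First expand sqrt(906) as a continued fraction. With x_i = (sqrt(906) + m_i)/d_i and (m_0, d_0) = (0, 1): a_0 = floor(sqrt(906)) = 30, since 30^2 = 900 <= 906 < 961 = 31^2.
Iterate m_{i+1} = d_i*a_i - m_i, d_{i+1} = (906 - m_{i+1}^2)/d_i, a_{i+1} = floor((a_0 + m_{i+1})/d_{i+1}):
  m_1 = 1*30 - 0 = 30, d_1 = (906 - 30^2)/1 = 6/1 = 6, a_1 = floor((30 + 30)/6) = 10.
  m_2 = 6*10 - 30 = 30, d_2 = (906 - 30^2)/6 = 6/6 = 1, a_2 = floor((30 + 30)/1) = 60.
  m_3 = 1*60 - 30 = 30, d_3 = (906 - 30^2)/1 = 6/1 = 6: (m_3, d_3) = (m_1, d_1) = (30, 6), so from here the quotients repeat a_1, a_2; the period length is 2.
So sqrt(906) = [30; (10, 60)] with period length k = 2.
k is even, so the fundamental solution of x^2 - 906y^2 = 1 is (p_{k-1}, q_{k-1}) = (p_1, q_1); compute convergents through index 1.
Convergents (p_i = a_i*p_{i-1} + p_{i-2}, q_i = a_i*q_{i-1} + q_{i-2} with p_{-2}=0, p_{-1}=1, q_{-2}=1, q_{-1}=0):
  i=0: a_0=30, p_0 = 30*1 + 0 = 30, q_0 = 30*0 + 1 = 1.
  i=1: a_1=10, p_1 = 10*30 + 1 = 301, q_1 = 10*1 + 0 = 10.
Check: 301^2 - 906*10^2 = 90601 - 90600 = 1, so (x, y) = (301, 10) solves the equation, and by the theorem it is the least positive solution.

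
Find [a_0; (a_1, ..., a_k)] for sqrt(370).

[19; (4, 4, 38)]

Write x_i = (sqrt(370) + m_i)/d_i with (m_0, d_0) = (0, 1). a_0 = floor(sqrt(370)) = 19, since 19^2 = 361 <= 370 < 400 = 20^2.
Iterate m_{i+1} = d_i*a_i - m_i, d_{i+1} = (370 - m_{i+1}^2)/d_i, a_{i+1} = floor((a_0 + m_{i+1})/d_{i+1}):
  m_1 = 1*19 - 0 = 19, d_1 = (370 - 19^2)/1 = 9/1 = 9, a_1 = floor((19 + 19)/9) = 4.
  m_2 = 9*4 - 19 = 17, d_2 = (370 - 17^2)/9 = 81/9 = 9, a_2 = floor((19 + 17)/9) = 4.
  m_3 = 9*4 - 17 = 19, d_3 = (370 - 19^2)/9 = 9/9 = 1, a_3 = floor((19 + 19)/1) = 38.
  m_4 = 1*38 - 19 = 19, d_4 = (370 - 19^2)/1 = 9/1 = 9: (m_4, d_4) = (m_1, d_1) = (19, 9), so from here the quotients repeat a_1, ..., a_3; the period length is 3.
Hence the expansion of sqrt(370) is a_0 = 19 followed by the repeating block 4, 4, 38 (period 3).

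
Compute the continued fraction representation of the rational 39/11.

Run the Euclidean algorithm on 39 and 11; the successive quotients are the partial quotients a_0, a_1, ... (each step inverts the fractional part left over by the previous one):
  39 = 3*11 + 6, so a_0 = 3.
  11 = 1*6 + 5, so a_1 = 1.
  6 = 1*5 + 1, so a_2 = 1.
  5 = 5*1 + 0, so a_3 = 5.
The remainder reaches 0 after 4 divisions, so the expansion has 4 partial quotients, read off in order.

[3; 1, 1, 5]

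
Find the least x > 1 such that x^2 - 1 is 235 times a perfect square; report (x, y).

First expand sqrt(235) as a continued fraction. With x_i = (sqrt(235) + m_i)/d_i and (m_0, d_0) = (0, 1): a_0 = floor(sqrt(235)) = 15, since 15^2 = 225 <= 235 < 256 = 16^2.
Iterate m_{i+1} = d_i*a_i - m_i, d_{i+1} = (235 - m_{i+1}^2)/d_i, a_{i+1} = floor((a_0 + m_{i+1})/d_{i+1}):
  m_1 = 1*15 - 0 = 15, d_1 = (235 - 15^2)/1 = 10/1 = 10, a_1 = floor((15 + 15)/10) = 3.
  m_2 = 10*3 - 15 = 15, d_2 = (235 - 15^2)/10 = 10/10 = 1, a_2 = floor((15 + 15)/1) = 30.
  m_3 = 1*30 - 15 = 15, d_3 = (235 - 15^2)/1 = 10/1 = 10: (m_3, d_3) = (m_1, d_1) = (15, 10), so from here the quotients repeat a_1, a_2; the period length is 2.
So sqrt(235) = [15; (3, 30)] with period length k = 2.
k is even, so the fundamental solution of x^2 - 235y^2 = 1 is (p_{k-1}, q_{k-1}) = (p_1, q_1); compute convergents through index 1.
Convergents (p_i = a_i*p_{i-1} + p_{i-2}, q_i = a_i*q_{i-1} + q_{i-2} with p_{-2}=0, p_{-1}=1, q_{-2}=1, q_{-1}=0):
  i=0: a_0=15, p_0 = 15*1 + 0 = 15, q_0 = 15*0 + 1 = 1.
  i=1: a_1=3, p_1 = 3*15 + 1 = 46, q_1 = 3*1 + 0 = 3.
Check: 46^2 - 235*3^2 = 2116 - 2115 = 1, so (x, y) = (46, 3) solves the equation, and by the theorem it is the least positive solution.

(x, y) = (46, 3)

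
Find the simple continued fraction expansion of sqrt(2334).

[48; (3, 4, 1, 3, 19, 16, 19, 3, 1, 4, 3, 96)]

Write x_i = (sqrt(2334) + m_i)/d_i with (m_0, d_0) = (0, 1). a_0 = floor(sqrt(2334)) = 48, since 48^2 = 2304 <= 2334 < 2401 = 49^2.
Iterate m_{i+1} = d_i*a_i - m_i, d_{i+1} = (2334 - m_{i+1}^2)/d_i, a_{i+1} = floor((a_0 + m_{i+1})/d_{i+1}):
  m_1 = 1*48 - 0 = 48, d_1 = (2334 - 48^2)/1 = 30/1 = 30, a_1 = floor((48 + 48)/30) = 3.
  m_2 = 30*3 - 48 = 42, d_2 = (2334 - 42^2)/30 = 570/30 = 19, a_2 = floor((48 + 42)/19) = 4.
  m_3 = 19*4 - 42 = 34, d_3 = (2334 - 34^2)/19 = 1178/19 = 62, a_3 = floor((48 + 34)/62) = 1.
  m_4 = 62*1 - 34 = 28, d_4 = (2334 - 28^2)/62 = 1550/62 = 25, a_4 = floor((48 + 28)/25) = 3.
  m_5 = 25*3 - 28 = 47, d_5 = (2334 - 47^2)/25 = 125/25 = 5, a_5 = floor((48 + 47)/5) = 19.
  m_6 = 5*19 - 47 = 48, d_6 = (2334 - 48^2)/5 = 30/5 = 6, a_6 = floor((48 + 48)/6) = 16.
  m_7 = 6*16 - 48 = 48, d_7 = (2334 - 48^2)/6 = 30/6 = 5, a_7 = floor((48 + 48)/5) = 19.
  m_8 = 5*19 - 48 = 47, d_8 = (2334 - 47^2)/5 = 125/5 = 25, a_8 = floor((48 + 47)/25) = 3.
  m_9 = 25*3 - 47 = 28, d_9 = (2334 - 28^2)/25 = 1550/25 = 62, a_9 = floor((48 + 28)/62) = 1.
  m_10 = 62*1 - 28 = 34, d_10 = (2334 - 34^2)/62 = 1178/62 = 19, a_10 = floor((48 + 34)/19) = 4.
  m_11 = 19*4 - 34 = 42, d_11 = (2334 - 42^2)/19 = 570/19 = 30, a_11 = floor((48 + 42)/30) = 3.
  m_12 = 30*3 - 42 = 48, d_12 = (2334 - 48^2)/30 = 30/30 = 1, a_12 = floor((48 + 48)/1) = 96.
  m_13 = 1*96 - 48 = 48, d_13 = (2334 - 48^2)/1 = 30/1 = 30: (m_13, d_13) = (m_1, d_1) = (48, 30), so from here the quotients repeat a_1, ..., a_12; the period length is 12.
Hence the expansion of sqrt(2334) is a_0 = 48 followed by the repeating block 3, 4, 1, 3, 19, 16, 19, 3, 1, 4, 3, 96 (period 12).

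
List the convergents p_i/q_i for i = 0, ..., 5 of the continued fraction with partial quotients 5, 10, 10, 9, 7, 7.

5/1, 51/10, 515/101, 4686/919, 33317/6534, 237905/46657

Using the convergent recurrence p_i = a_i*p_{i-1} + p_{i-2}, q_i = a_i*q_{i-1} + q_{i-2} with p_{-2}=0, p_{-1}=1, q_{-2}=1, q_{-1}=0:
  i=0: a_0=5, p_0 = 5*1 + 0 = 5, q_0 = 5*0 + 1 = 1.
  i=1: a_1=10, p_1 = 10*5 + 1 = 51, q_1 = 10*1 + 0 = 10.
  i=2: a_2=10, p_2 = 10*51 + 5 = 515, q_2 = 10*10 + 1 = 101.
  i=3: a_3=9, p_3 = 9*515 + 51 = 4686, q_3 = 9*101 + 10 = 919.
  i=4: a_4=7, p_4 = 7*4686 + 515 = 33317, q_4 = 7*919 + 101 = 6534.
  i=5: a_5=7, p_5 = 7*33317 + 4686 = 237905, q_5 = 7*6534 + 919 = 46657.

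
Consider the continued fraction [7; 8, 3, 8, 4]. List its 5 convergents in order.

7/1, 57/8, 178/25, 1481/208, 6102/857

Using the convergent recurrence p_i = a_i*p_{i-1} + p_{i-2}, q_i = a_i*q_{i-1} + q_{i-2} with p_{-2}=0, p_{-1}=1, q_{-2}=1, q_{-1}=0:
  i=0: a_0=7, p_0 = 7*1 + 0 = 7, q_0 = 7*0 + 1 = 1.
  i=1: a_1=8, p_1 = 8*7 + 1 = 57, q_1 = 8*1 + 0 = 8.
  i=2: a_2=3, p_2 = 3*57 + 7 = 178, q_2 = 3*8 + 1 = 25.
  i=3: a_3=8, p_3 = 8*178 + 57 = 1481, q_3 = 8*25 + 8 = 208.
  i=4: a_4=4, p_4 = 4*1481 + 178 = 6102, q_4 = 4*208 + 25 = 857.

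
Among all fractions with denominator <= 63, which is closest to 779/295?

103/39

Expand x = 779/295 as a continued fraction with the Euclidean algorithm:
  779 = 2*295 + 189, so a_0 = 2.
  295 = 1*189 + 106, so a_1 = 1.
  189 = 1*106 + 83, so a_2 = 1.
  106 = 1*83 + 23, so a_3 = 1.
  83 = 3*23 + 14, so a_4 = 3.
  23 = 1*14 + 9, so a_5 = 1.
  14 = 1*9 + 5, so a_6 = 1.
  9 = 1*5 + 4, so a_7 = 1.
  5 = 1*4 + 1, so a_8 = 1.
  4 = 4*1 + 0, so a_9 = 4.
so x = [2; 1, 1, 1, 3, 1, 1, 1, 1, 4].
Convergents (p_i = a_i*p_{i-1} + p_{i-2}, q_i = a_i*q_{i-1} + q_{i-2} with p_{-2}=0, p_{-1}=1, q_{-2}=1, q_{-1}=0), until the denominator exceeds 63:
  i=0: a_0=2, p_0 = 2*1 + 0 = 2, q_0 = 2*0 + 1 = 1.
  i=1: a_1=1, p_1 = 1*2 + 1 = 3, q_1 = 1*1 + 0 = 1.
  i=2: a_2=1, p_2 = 1*3 + 2 = 5, q_2 = 1*1 + 1 = 2.
  i=3: a_3=1, p_3 = 1*5 + 3 = 8, q_3 = 1*2 + 1 = 3.
  i=4: a_4=3, p_4 = 3*8 + 5 = 29, q_4 = 3*3 + 2 = 11.
  i=5: a_5=1, p_5 = 1*29 + 8 = 37, q_5 = 1*11 + 3 = 14.
  i=6: a_6=1, p_6 = 1*37 + 29 = 66, q_6 = 1*14 + 11 = 25.
  i=7: a_7=1, p_7 = 1*66 + 37 = 103, q_7 = 1*25 + 14 = 39.
  i=8: a_8=1, p_8 = 1*103 + 66 = 169, q_8 = 1*39 + 25 = 64.
q_8 = 64 > 63, so the last convergent with denominator <= 63 is p_7/q_7 = 103/39.
The closest fraction with denominator <= 63 is either p_7/q_7 or the intermediate fraction (k*p_7 + p_6)/(k*q_7 + q_6) with the largest k >= 1 whose denominator stays <= 63; these approach x as k grows, and every other convergent or intermediate fraction in range is farther away.
Largest k: floor((63 - q_6)/q_7) = floor((63 - 25)/39) = 0.
Since k = 0, no intermediate fraction beyond p_7/q_7 has denominator <= 63, so the convergent 103/39 is the closest (its error is |779*39 - 103*295|/(295*39) = 4/11505).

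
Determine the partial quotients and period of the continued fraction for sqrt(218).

[14; (1, 3, 3, 1, 28)]

Write x_i = (sqrt(218) + m_i)/d_i with (m_0, d_0) = (0, 1). a_0 = floor(sqrt(218)) = 14, since 14^2 = 196 <= 218 < 225 = 15^2.
Iterate m_{i+1} = d_i*a_i - m_i, d_{i+1} = (218 - m_{i+1}^2)/d_i, a_{i+1} = floor((a_0 + m_{i+1})/d_{i+1}):
  m_1 = 1*14 - 0 = 14, d_1 = (218 - 14^2)/1 = 22/1 = 22, a_1 = floor((14 + 14)/22) = 1.
  m_2 = 22*1 - 14 = 8, d_2 = (218 - 8^2)/22 = 154/22 = 7, a_2 = floor((14 + 8)/7) = 3.
  m_3 = 7*3 - 8 = 13, d_3 = (218 - 13^2)/7 = 49/7 = 7, a_3 = floor((14 + 13)/7) = 3.
  m_4 = 7*3 - 13 = 8, d_4 = (218 - 8^2)/7 = 154/7 = 22, a_4 = floor((14 + 8)/22) = 1.
  m_5 = 22*1 - 8 = 14, d_5 = (218 - 14^2)/22 = 22/22 = 1, a_5 = floor((14 + 14)/1) = 28.
  m_6 = 1*28 - 14 = 14, d_6 = (218 - 14^2)/1 = 22/1 = 22: (m_6, d_6) = (m_1, d_1) = (14, 22), so from here the quotients repeat a_1, ..., a_5; the period length is 5.
Hence the expansion of sqrt(218) is a_0 = 14 followed by the repeating block 1, 3, 3, 1, 28 (period 5).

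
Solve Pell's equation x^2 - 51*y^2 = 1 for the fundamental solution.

(x, y) = (50, 7)

First expand sqrt(51) as a continued fraction. With x_i = (sqrt(51) + m_i)/d_i and (m_0, d_0) = (0, 1): a_0 = floor(sqrt(51)) = 7, since 7^2 = 49 <= 51 < 64 = 8^2.
Iterate m_{i+1} = d_i*a_i - m_i, d_{i+1} = (51 - m_{i+1}^2)/d_i, a_{i+1} = floor((a_0 + m_{i+1})/d_{i+1}):
  m_1 = 1*7 - 0 = 7, d_1 = (51 - 7^2)/1 = 2/1 = 2, a_1 = floor((7 + 7)/2) = 7.
  m_2 = 2*7 - 7 = 7, d_2 = (51 - 7^2)/2 = 2/2 = 1, a_2 = floor((7 + 7)/1) = 14.
  m_3 = 1*14 - 7 = 7, d_3 = (51 - 7^2)/1 = 2/1 = 2: (m_3, d_3) = (m_1, d_1) = (7, 2), so from here the quotients repeat a_1, a_2; the period length is 2.
So sqrt(51) = [7; (7, 14)] with period length k = 2.
k is even, so the fundamental solution of x^2 - 51y^2 = 1 is (p_{k-1}, q_{k-1}) = (p_1, q_1); compute convergents through index 1.
Convergents (p_i = a_i*p_{i-1} + p_{i-2}, q_i = a_i*q_{i-1} + q_{i-2} with p_{-2}=0, p_{-1}=1, q_{-2}=1, q_{-1}=0):
  i=0: a_0=7, p_0 = 7*1 + 0 = 7, q_0 = 7*0 + 1 = 1.
  i=1: a_1=7, p_1 = 7*7 + 1 = 50, q_1 = 7*1 + 0 = 7.
Check: 50^2 - 51*7^2 = 2500 - 2499 = 1, so (x, y) = (50, 7) solves the equation, and by the theorem it is the least positive solution.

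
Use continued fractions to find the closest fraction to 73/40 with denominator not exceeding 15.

20/11

Expand x = 73/40 as a continued fraction with the Euclidean algorithm:
  73 = 1*40 + 33, so a_0 = 1.
  40 = 1*33 + 7, so a_1 = 1.
  33 = 4*7 + 5, so a_2 = 4.
  7 = 1*5 + 2, so a_3 = 1.
  5 = 2*2 + 1, so a_4 = 2.
  2 = 2*1 + 0, so a_5 = 2.
so x = [1; 1, 4, 1, 2, 2].
Convergents (p_i = a_i*p_{i-1} + p_{i-2}, q_i = a_i*q_{i-1} + q_{i-2} with p_{-2}=0, p_{-1}=1, q_{-2}=1, q_{-1}=0), until the denominator exceeds 15:
  i=0: a_0=1, p_0 = 1*1 + 0 = 1, q_0 = 1*0 + 1 = 1.
  i=1: a_1=1, p_1 = 1*1 + 1 = 2, q_1 = 1*1 + 0 = 1.
  i=2: a_2=4, p_2 = 4*2 + 1 = 9, q_2 = 4*1 + 1 = 5.
  i=3: a_3=1, p_3 = 1*9 + 2 = 11, q_3 = 1*5 + 1 = 6.
  i=4: a_4=2, p_4 = 2*11 + 9 = 31, q_4 = 2*6 + 5 = 17.
q_4 = 17 > 15, so the last convergent with denominator <= 15 is p_3/q_3 = 11/6.
The closest fraction with denominator <= 15 is either p_3/q_3 or the intermediate fraction (k*p_3 + p_2)/(k*q_3 + q_2) with the largest k >= 1 whose denominator stays <= 15; these approach x as k grows, and every other convergent or intermediate fraction in range is farther away.
Largest k: floor((15 - q_2)/q_3) = floor((15 - 5)/6) = 1.
That gives (1*11 + 9)/(1*6 + 5) = 20/11.
Compare the errors: |x - 11/6| = |73*6 - 11*40|/(40*6) = 2/240, and |x - 20/11| = |73*11 - 20*40|/(40*11) = 3/440.
Cross-multiplying, 3*240 = 720 < 880 = 2*440, so 3/440 is smaller: the intermediate fraction 20/11 is closer to x than 11/6.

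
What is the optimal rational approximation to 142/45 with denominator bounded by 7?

Expand x = 142/45 as a continued fraction with the Euclidean algorithm:
  142 = 3*45 + 7, so a_0 = 3.
  45 = 6*7 + 3, so a_1 = 6.
  7 = 2*3 + 1, so a_2 = 2.
  3 = 3*1 + 0, so a_3 = 3.
so x = [3; 6, 2, 3].
Convergents (p_i = a_i*p_{i-1} + p_{i-2}, q_i = a_i*q_{i-1} + q_{i-2} with p_{-2}=0, p_{-1}=1, q_{-2}=1, q_{-1}=0), until the denominator exceeds 7:
  i=0: a_0=3, p_0 = 3*1 + 0 = 3, q_0 = 3*0 + 1 = 1.
  i=1: a_1=6, p_1 = 6*3 + 1 = 19, q_1 = 6*1 + 0 = 6.
  i=2: a_2=2, p_2 = 2*19 + 3 = 41, q_2 = 2*6 + 1 = 13.
q_2 = 13 > 7, so the last convergent with denominator <= 7 is p_1/q_1 = 19/6.
The closest fraction with denominator <= 7 is either p_1/q_1 or the intermediate fraction (k*p_1 + p_0)/(k*q_1 + q_0) with the largest k >= 1 whose denominator stays <= 7; these approach x as k grows, and every other convergent or intermediate fraction in range is farther away.
Largest k: floor((7 - q_0)/q_1) = floor((7 - 1)/6) = 1.
That gives (1*19 + 3)/(1*6 + 1) = 22/7.
Compare the errors: |x - 19/6| = |142*6 - 19*45|/(45*6) = 3/270, and |x - 22/7| = |142*7 - 22*45|/(45*7) = 4/315.
Cross-multiplying, 3*315 = 945 < 1080 = 4*270, so 3/270 is smaller: the convergent 19/6 is closer to x than 22/7.

19/6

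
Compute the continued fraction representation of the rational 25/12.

Run the Euclidean algorithm on 25 and 12; the successive quotients are the partial quotients a_0, a_1, ... (each step inverts the fractional part left over by the previous one):
  25 = 2*12 + 1, so a_0 = 2.
  12 = 12*1 + 0, so a_1 = 12.
The remainder reaches 0 after 2 divisions, so the expansion has 2 partial quotients, read off in order.

[2; 12]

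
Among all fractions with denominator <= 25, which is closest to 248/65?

42/11

Expand x = 248/65 as a continued fraction with the Euclidean algorithm:
  248 = 3*65 + 53, so a_0 = 3.
  65 = 1*53 + 12, so a_1 = 1.
  53 = 4*12 + 5, so a_2 = 4.
  12 = 2*5 + 2, so a_3 = 2.
  5 = 2*2 + 1, so a_4 = 2.
  2 = 2*1 + 0, so a_5 = 2.
so x = [3; 1, 4, 2, 2, 2].
Convergents (p_i = a_i*p_{i-1} + p_{i-2}, q_i = a_i*q_{i-1} + q_{i-2} with p_{-2}=0, p_{-1}=1, q_{-2}=1, q_{-1}=0), until the denominator exceeds 25:
  i=0: a_0=3, p_0 = 3*1 + 0 = 3, q_0 = 3*0 + 1 = 1.
  i=1: a_1=1, p_1 = 1*3 + 1 = 4, q_1 = 1*1 + 0 = 1.
  i=2: a_2=4, p_2 = 4*4 + 3 = 19, q_2 = 4*1 + 1 = 5.
  i=3: a_3=2, p_3 = 2*19 + 4 = 42, q_3 = 2*5 + 1 = 11.
  i=4: a_4=2, p_4 = 2*42 + 19 = 103, q_4 = 2*11 + 5 = 27.
q_4 = 27 > 25, so the last convergent with denominator <= 25 is p_3/q_3 = 42/11.
The closest fraction with denominator <= 25 is either p_3/q_3 or the intermediate fraction (k*p_3 + p_2)/(k*q_3 + q_2) with the largest k >= 1 whose denominator stays <= 25; these approach x as k grows, and every other convergent or intermediate fraction in range is farther away.
Largest k: floor((25 - q_2)/q_3) = floor((25 - 5)/11) = 1.
That gives (1*42 + 19)/(1*11 + 5) = 61/16.
Compare the errors: |x - 42/11| = |248*11 - 42*65|/(65*11) = 2/715, and |x - 61/16| = |248*16 - 61*65|/(65*16) = 3/1040.
Cross-multiplying, 2*1040 = 2080 < 2145 = 3*715, so 2/715 is smaller: the convergent 42/11 is closer to x than 61/16.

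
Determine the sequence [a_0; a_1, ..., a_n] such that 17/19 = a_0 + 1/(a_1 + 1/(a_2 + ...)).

[0; 1, 8, 2]

Run the Euclidean algorithm on 17 and 19; the successive quotients are the partial quotients a_0, a_1, ... (each step inverts the fractional part left over by the previous one):
  17 = 0*19 + 17, so a_0 = 0.
  19 = 1*17 + 2, so a_1 = 1.
  17 = 8*2 + 1, so a_2 = 8.
  2 = 2*1 + 0, so a_3 = 2.
The remainder reaches 0 after 4 divisions, so the expansion has 4 partial quotients, read off in order.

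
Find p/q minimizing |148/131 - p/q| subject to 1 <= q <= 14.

9/8

Expand x = 148/131 as a continued fraction with the Euclidean algorithm:
  148 = 1*131 + 17, so a_0 = 1.
  131 = 7*17 + 12, so a_1 = 7.
  17 = 1*12 + 5, so a_2 = 1.
  12 = 2*5 + 2, so a_3 = 2.
  5 = 2*2 + 1, so a_4 = 2.
  2 = 2*1 + 0, so a_5 = 2.
so x = [1; 7, 1, 2, 2, 2].
Convergents (p_i = a_i*p_{i-1} + p_{i-2}, q_i = a_i*q_{i-1} + q_{i-2} with p_{-2}=0, p_{-1}=1, q_{-2}=1, q_{-1}=0), until the denominator exceeds 14:
  i=0: a_0=1, p_0 = 1*1 + 0 = 1, q_0 = 1*0 + 1 = 1.
  i=1: a_1=7, p_1 = 7*1 + 1 = 8, q_1 = 7*1 + 0 = 7.
  i=2: a_2=1, p_2 = 1*8 + 1 = 9, q_2 = 1*7 + 1 = 8.
  i=3: a_3=2, p_3 = 2*9 + 8 = 26, q_3 = 2*8 + 7 = 23.
q_3 = 23 > 14, so the last convergent with denominator <= 14 is p_2/q_2 = 9/8.
The closest fraction with denominator <= 14 is either p_2/q_2 or the intermediate fraction (k*p_2 + p_1)/(k*q_2 + q_1) with the largest k >= 1 whose denominator stays <= 14; these approach x as k grows, and every other convergent or intermediate fraction in range is farther away.
Largest k: floor((14 - q_1)/q_2) = floor((14 - 7)/8) = 0.
Since k = 0, no intermediate fraction beyond p_2/q_2 has denominator <= 14, so the convergent 9/8 is the closest (its error is |148*8 - 9*131|/(131*8) = 5/1048).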